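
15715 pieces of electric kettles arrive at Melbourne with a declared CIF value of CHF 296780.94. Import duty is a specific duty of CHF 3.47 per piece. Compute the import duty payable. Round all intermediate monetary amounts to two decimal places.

Import duty: CHF 54531.05

Import duty = 15715 × 3.47 = 54531.05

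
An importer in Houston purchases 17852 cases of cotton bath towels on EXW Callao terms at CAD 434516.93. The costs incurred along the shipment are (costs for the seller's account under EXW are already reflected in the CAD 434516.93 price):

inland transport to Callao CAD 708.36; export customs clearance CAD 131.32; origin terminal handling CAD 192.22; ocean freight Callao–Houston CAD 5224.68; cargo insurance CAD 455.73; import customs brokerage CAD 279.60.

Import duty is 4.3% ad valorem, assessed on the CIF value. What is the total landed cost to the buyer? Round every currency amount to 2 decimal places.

Total landed cost: CAD 460481.70

EXW: the seller makes goods available at their premises; the buyer bears all onward costs.
CIF value = EXW price + inland to port + export clearance + origin terminal + freight + insurance = 434516.93 + 708.36 + 131.32 + 192.22 + 5224.68 + 455.73 = 441229.24
Import duty = 441229.24 × 4.3% = 18972.86
Buyer bears: inland to port 708.36 + export clearance 131.32 + origin terminal 192.22 + freight 5224.68 + insurance 455.73 + brokerage 279.60 + duty 18972.86 = 25964.77
Landed cost = invoice 434516.93 + 25964.77 = 460481.70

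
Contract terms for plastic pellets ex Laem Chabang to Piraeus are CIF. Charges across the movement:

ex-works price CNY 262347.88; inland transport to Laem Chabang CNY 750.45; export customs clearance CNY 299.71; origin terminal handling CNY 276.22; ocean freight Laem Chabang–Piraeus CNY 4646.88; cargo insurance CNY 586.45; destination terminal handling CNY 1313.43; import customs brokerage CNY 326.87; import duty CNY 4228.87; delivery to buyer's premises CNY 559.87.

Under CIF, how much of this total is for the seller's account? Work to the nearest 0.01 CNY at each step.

CIF: the seller pays costs through ocean freight and marine insurance to the destination port.
Seller's account: goods 262347.88 + inland to port 750.45 + export clearance 299.71 + origin terminal 276.22 + freight 4646.88 + insurance 586.45 = 268907.59
Buyer's account: destination terminal 1313.43 + brokerage 326.87 + duty 4228.87 + delivery 559.87 = 6429.04

Seller's account: CNY 268907.59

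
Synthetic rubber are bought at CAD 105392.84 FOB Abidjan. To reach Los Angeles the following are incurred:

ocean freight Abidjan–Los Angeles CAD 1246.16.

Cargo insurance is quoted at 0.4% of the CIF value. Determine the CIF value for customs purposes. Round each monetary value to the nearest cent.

CIF value: CAD 107067.27

Let C be the CIF value. C = FOB price + freight + 0.4% × C
C − 0.4% × C = 105392.84 + 1246.16
0.996 × C = 106639.00
C = 106639.00 / 0.996 = 107067.27
Insurance premium = 0.4% × 107067.27 = 428.27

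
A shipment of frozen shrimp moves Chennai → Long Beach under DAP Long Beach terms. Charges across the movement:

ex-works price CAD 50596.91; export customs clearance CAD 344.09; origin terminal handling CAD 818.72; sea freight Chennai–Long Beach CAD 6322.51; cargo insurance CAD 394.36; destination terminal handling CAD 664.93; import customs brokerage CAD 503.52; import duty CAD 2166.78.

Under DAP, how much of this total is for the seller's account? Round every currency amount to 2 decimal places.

DAP: the seller bears all costs to the named destination except import duty and clearance.
Seller's account: goods 50596.91 + export clearance 344.09 + origin terminal 818.72 + freight 6322.51 + insurance 394.36 + destination terminal 664.93 = 59141.52
Buyer's account: brokerage 503.52 + duty 2166.78 = 2670.30

Seller's account: CAD 59141.52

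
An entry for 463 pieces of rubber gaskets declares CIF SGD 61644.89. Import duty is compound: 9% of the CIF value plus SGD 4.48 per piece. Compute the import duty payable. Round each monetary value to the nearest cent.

Ad valorem component: 61644.89 × 9% = 5548.04
Specific component: 463 × 4.48 = 2074.24
Import duty = 5548.04 + 2074.24 = 7622.28

Import duty: SGD 7622.28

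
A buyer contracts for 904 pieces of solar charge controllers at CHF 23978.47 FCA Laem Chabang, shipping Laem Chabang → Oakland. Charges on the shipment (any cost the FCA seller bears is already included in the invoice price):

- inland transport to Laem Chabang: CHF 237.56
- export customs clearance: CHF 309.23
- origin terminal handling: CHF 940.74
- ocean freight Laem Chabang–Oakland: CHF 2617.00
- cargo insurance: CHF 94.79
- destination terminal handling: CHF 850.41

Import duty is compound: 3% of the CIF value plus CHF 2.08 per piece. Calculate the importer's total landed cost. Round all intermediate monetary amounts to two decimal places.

FCA: the seller delivers export-cleared goods to the carrier; the buyer bears costs from that point.
Already in the invoice (seller's account under FCA): inland to port, export clearance — exclude.
CIF value = FCA price + origin terminal + freight + insurance = 23978.47 + 940.74 + 2617.00 + 94.79 = 27631.00
Ad valorem component: 27631.00 × 3% = 828.93
Specific component: 904 × 2.08 = 1880.32
Import duty = 828.93 + 1880.32 = 2709.25
Buyer bears: origin terminal 940.74 + freight 2617.00 + insurance 94.79 + destination terminal 850.41 + duty 2709.25 = 7212.19
Landed cost = invoice 23978.47 + 7212.19 = 31190.66

Total landed cost: CHF 31190.66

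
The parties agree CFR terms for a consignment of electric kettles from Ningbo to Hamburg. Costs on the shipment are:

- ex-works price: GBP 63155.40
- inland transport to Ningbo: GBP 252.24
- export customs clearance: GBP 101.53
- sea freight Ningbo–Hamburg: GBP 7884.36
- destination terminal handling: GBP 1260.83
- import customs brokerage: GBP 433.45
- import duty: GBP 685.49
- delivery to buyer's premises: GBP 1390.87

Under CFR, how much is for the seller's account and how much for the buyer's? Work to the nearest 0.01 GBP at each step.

CFR: the seller pays costs through ocean freight to the destination port, but not insurance.
Seller's account: goods 63155.40 + inland to port 252.24 + export clearance 101.53 + freight 7884.36 = 71393.53
Buyer's account: destination terminal 1260.83 + brokerage 433.45 + duty 685.49 + delivery 1390.87 = 3770.64

Seller: GBP 71393.53; buyer: GBP 3770.64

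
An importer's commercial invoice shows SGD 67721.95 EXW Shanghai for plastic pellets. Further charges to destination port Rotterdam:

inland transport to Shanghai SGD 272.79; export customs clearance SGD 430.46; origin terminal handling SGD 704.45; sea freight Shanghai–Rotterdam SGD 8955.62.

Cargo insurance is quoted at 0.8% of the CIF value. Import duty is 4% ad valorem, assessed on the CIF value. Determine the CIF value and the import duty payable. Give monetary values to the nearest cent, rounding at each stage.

CIF value: SGD 78714.99; import duty: SGD 3148.60

Let C be the CIF value. C = EXW price + pre-shipment costs + freight + 0.8% × C
C − 0.8% × C = 67721.95 + 272.79 + 430.46 + 704.45 + 8955.62
0.992 × C = 78085.27
C = 78085.27 / 0.992 = 78714.99
Insurance premium = 0.8% × 78714.99 = 629.72
Import duty = 78714.99 × 4% = 3148.60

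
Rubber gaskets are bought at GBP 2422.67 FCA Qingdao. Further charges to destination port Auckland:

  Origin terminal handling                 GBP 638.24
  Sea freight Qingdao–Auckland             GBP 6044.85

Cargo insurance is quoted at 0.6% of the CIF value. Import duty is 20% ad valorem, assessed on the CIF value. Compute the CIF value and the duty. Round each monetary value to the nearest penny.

CIF value: GBP 9160.72; import duty: GBP 1832.14

Let C be the CIF value. C = FCA price + pre-shipment costs + freight + 0.6% × C
C − 0.6% × C = 2422.67 + 638.24 + 6044.85
0.994 × C = 9105.76
C = 9105.76 / 0.994 = 9160.72
Insurance premium = 0.6% × 9160.72 = 54.96
Import duty = 9160.72 × 20% = 1832.14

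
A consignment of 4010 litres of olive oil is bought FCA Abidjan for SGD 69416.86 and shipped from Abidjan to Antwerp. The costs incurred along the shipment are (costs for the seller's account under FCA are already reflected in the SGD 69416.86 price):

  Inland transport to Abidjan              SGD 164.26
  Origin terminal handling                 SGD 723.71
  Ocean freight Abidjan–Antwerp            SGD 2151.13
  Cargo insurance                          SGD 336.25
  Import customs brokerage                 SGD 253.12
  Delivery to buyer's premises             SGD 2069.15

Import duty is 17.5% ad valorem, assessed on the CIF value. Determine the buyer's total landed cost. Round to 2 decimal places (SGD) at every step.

FCA: the seller delivers export-cleared goods to the carrier; the buyer bears costs from that point.
Already in the invoice (seller's account under FCA): inland to port — exclude.
CIF value = FCA price + origin terminal + freight + insurance = 69416.86 + 723.71 + 2151.13 + 336.25 = 72627.95
Import duty = 72627.95 × 17.5% = 12709.89
Buyer bears: origin terminal 723.71 + freight 2151.13 + insurance 336.25 + brokerage 253.12 + delivery 2069.15 + duty 12709.89 = 18243.25
Landed cost = invoice 69416.86 + 18243.25 = 87660.11

Total landed cost: SGD 87660.11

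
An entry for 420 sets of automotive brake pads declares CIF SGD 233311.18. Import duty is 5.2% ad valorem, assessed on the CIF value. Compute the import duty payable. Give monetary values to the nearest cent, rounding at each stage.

Import duty: SGD 12132.18

Import duty = 233311.18 × 5.2% = 12132.18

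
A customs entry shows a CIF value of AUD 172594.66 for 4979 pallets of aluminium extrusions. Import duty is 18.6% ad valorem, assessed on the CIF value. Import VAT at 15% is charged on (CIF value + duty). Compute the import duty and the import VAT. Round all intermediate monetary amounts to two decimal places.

Import duty: AUD 32102.61; import VAT: AUD 30704.59

Import duty = 172594.66 × 18.6% = 32102.61
VAT base = CIF + duty = 172594.66 + 32102.61 = 204697.27
Import VAT = 204697.27 × 15% = 30704.59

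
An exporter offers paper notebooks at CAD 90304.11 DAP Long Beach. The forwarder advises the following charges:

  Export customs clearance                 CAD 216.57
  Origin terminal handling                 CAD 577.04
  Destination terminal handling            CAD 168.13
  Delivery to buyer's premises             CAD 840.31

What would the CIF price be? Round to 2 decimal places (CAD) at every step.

CIF price: CAD 89295.67

Not relevant to the conversion: export clearance, origin terminal — on the seller under both DAP and CIF; already in the DAP price and stays in the CIF price.
From DAP to CIF, the seller no longer bears: destination terminal, delivery.
CIF price = 90304.11 − 168.13 − 840.31 = 89295.67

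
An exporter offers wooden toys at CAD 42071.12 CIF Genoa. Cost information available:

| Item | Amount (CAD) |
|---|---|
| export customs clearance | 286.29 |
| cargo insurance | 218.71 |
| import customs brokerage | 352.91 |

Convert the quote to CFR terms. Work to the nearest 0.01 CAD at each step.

Not relevant to the conversion: export clearance — on the seller under both CIF and CFR; already in the CIF price and stays in the CFR price. brokerage — on the buyer under both terms; not part of either seller's price.
From CIF to CFR, the seller no longer bears: insurance.
CFR price = 42071.12 − 218.71 = 41852.41

CFR price: CAD 41852.41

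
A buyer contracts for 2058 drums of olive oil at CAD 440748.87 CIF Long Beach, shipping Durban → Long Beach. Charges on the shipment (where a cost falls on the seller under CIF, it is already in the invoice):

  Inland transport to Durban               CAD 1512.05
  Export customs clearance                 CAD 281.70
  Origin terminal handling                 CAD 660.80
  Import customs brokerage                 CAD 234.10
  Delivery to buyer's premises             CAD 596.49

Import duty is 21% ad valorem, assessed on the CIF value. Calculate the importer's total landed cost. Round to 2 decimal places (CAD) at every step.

Total landed cost: CAD 534136.72

CIF: the seller pays costs through ocean freight and marine insurance to the destination port.
Already in the invoice (seller's account under CIF): inland to port, export clearance, origin terminal — exclude.
The CIF price already equals the CIF value: 440748.87
Import duty = 440748.87 × 21% = 92557.26
Buyer bears: brokerage 234.10 + delivery 596.49 + duty 92557.26 = 93387.85
Landed cost = invoice 440748.87 + 93387.85 = 534136.72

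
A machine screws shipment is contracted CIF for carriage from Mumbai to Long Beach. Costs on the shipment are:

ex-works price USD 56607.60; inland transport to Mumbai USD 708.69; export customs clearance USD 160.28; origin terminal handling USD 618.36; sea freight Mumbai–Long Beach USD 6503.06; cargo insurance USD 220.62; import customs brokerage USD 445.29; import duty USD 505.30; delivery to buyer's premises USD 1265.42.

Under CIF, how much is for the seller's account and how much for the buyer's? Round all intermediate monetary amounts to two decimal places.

Seller: USD 64818.61; buyer: USD 2216.01

CIF: the seller pays costs through ocean freight and marine insurance to the destination port.
Seller's account: goods 56607.60 + inland to port 708.69 + export clearance 160.28 + origin terminal 618.36 + freight 6503.06 + insurance 220.62 = 64818.61
Buyer's account: brokerage 445.29 + duty 505.30 + delivery 1265.42 = 2216.01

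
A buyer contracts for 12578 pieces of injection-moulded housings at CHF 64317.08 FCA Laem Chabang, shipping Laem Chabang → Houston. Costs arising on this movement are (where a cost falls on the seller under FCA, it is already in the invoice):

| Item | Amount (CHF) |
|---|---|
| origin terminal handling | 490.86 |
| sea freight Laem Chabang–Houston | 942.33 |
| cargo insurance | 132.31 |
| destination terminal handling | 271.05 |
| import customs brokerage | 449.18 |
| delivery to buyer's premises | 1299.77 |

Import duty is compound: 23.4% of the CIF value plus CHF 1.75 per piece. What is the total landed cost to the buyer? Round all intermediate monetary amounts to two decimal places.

Total landed cost: CHF 105330.60

FCA: the seller delivers export-cleared goods to the carrier; the buyer bears costs from that point.
CIF value = FCA price + origin terminal + freight + insurance = 64317.08 + 490.86 + 942.33 + 132.31 = 65882.58
Ad valorem component: 65882.58 × 23.4% = 15416.52
Specific component: 12578 × 1.75 = 22011.50
Import duty = 15416.52 + 22011.50 = 37428.02
Buyer bears: origin terminal 490.86 + freight 942.33 + insurance 132.31 + destination terminal 271.05 + brokerage 449.18 + delivery 1299.77 + duty 37428.02 = 41013.52
Landed cost = invoice 64317.08 + 41013.52 = 105330.60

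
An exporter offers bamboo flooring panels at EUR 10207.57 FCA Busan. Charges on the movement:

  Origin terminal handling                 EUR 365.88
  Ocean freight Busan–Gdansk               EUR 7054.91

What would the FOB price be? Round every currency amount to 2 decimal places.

Not relevant to the conversion: freight — on the buyer under both terms; not part of either seller's price.
From FCA to FOB, the seller additionally bears: origin terminal.
FOB price = 10207.57 + 365.88 = 10573.45

FOB price: EUR 10573.45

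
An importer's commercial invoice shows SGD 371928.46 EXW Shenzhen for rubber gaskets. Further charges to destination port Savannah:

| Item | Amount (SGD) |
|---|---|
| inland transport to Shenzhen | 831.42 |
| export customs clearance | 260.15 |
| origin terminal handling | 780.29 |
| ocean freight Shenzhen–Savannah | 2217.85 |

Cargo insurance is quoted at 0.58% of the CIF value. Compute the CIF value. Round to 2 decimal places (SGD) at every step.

Let C be the CIF value. C = EXW price + pre-shipment costs + freight + 0.58% × C
C − 0.58% × C = 371928.46 + 831.42 + 260.15 + 780.29 + 2217.85
0.9942 × C = 376018.17
C = 376018.17 / 0.9942 = 378211.80
Insurance premium = 0.58% × 378211.80 = 2193.63

CIF value: SGD 378211.80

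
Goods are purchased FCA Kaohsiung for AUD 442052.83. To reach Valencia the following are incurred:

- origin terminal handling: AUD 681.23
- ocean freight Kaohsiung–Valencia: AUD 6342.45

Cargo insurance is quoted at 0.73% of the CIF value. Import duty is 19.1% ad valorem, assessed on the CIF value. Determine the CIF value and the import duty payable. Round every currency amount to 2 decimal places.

CIF value: AUD 452378.88; import duty: AUD 86404.37

Let C be the CIF value. C = FCA price + pre-shipment costs + freight + 0.73% × C
C − 0.73% × C = 442052.83 + 681.23 + 6342.45
0.9927 × C = 449076.51
C = 449076.51 / 0.9927 = 452378.88
Insurance premium = 0.73% × 452378.88 = 3302.37
Import duty = 452378.88 × 19.1% = 86404.37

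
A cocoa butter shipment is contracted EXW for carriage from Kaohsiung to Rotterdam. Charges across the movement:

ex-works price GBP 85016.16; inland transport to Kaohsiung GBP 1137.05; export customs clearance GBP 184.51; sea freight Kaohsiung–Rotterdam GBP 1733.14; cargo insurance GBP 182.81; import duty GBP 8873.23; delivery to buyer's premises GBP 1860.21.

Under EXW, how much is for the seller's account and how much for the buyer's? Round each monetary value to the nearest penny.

EXW: the seller makes goods available at their premises; the buyer bears all onward costs.
Seller's account: goods 85016.16 = 85016.16
Buyer's account: inland to port 1137.05 + export clearance 184.51 + freight 1733.14 + insurance 182.81 + duty 8873.23 + delivery 1860.21 = 13970.95

Seller: GBP 85016.16; buyer: GBP 13970.95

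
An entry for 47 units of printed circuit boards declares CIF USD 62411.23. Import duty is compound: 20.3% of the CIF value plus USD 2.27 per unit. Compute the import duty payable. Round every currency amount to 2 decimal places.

Import duty: USD 12776.17

Ad valorem component: 62411.23 × 20.3% = 12669.48
Specific component: 47 × 2.27 = 106.69
Import duty = 12669.48 + 106.69 = 12776.17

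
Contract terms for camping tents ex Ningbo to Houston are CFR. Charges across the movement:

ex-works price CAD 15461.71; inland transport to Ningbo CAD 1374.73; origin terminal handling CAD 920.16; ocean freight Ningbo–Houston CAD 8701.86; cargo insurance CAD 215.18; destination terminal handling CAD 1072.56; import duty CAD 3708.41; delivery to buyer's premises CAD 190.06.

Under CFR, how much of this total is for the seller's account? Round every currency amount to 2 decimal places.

CFR: the seller pays costs through ocean freight to the destination port, but not insurance.
Seller's account: goods 15461.71 + inland to port 1374.73 + origin terminal 920.16 + freight 8701.86 = 26458.46
Buyer's account: insurance 215.18 + destination terminal 1072.56 + duty 3708.41 + delivery 190.06 = 5186.21

Seller's account: CAD 26458.46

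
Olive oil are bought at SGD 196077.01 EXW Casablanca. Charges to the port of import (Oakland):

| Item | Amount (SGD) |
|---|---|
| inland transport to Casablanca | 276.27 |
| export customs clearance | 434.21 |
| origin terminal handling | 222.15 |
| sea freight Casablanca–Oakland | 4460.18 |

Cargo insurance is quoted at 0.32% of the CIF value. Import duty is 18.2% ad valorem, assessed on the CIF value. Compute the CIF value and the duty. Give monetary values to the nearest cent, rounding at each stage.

Let C be the CIF value. C = EXW price + pre-shipment costs + freight + 0.32% × C
C − 0.32% × C = 196077.01 + 276.27 + 434.21 + 222.15 + 4460.18
0.9968 × C = 201469.82
C = 201469.82 / 0.9968 = 202116.59
Insurance premium = 0.32% × 202116.59 = 646.77
Import duty = 202116.59 × 18.2% = 36785.22

CIF value: SGD 202116.59; import duty: SGD 36785.22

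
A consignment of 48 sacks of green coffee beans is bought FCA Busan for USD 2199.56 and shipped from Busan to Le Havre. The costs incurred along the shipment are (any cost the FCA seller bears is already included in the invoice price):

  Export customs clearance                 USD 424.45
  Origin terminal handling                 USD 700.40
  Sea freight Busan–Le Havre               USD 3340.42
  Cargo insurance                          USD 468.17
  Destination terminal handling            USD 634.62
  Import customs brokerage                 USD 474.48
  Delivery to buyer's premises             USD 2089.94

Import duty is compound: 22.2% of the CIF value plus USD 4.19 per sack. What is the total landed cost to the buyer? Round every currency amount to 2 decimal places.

Total landed cost: USD 11598.01

FCA: the seller delivers export-cleared goods to the carrier; the buyer bears costs from that point.
Already in the invoice (seller's account under FCA): export clearance — exclude.
CIF value = FCA price + origin terminal + freight + insurance = 2199.56 + 700.40 + 3340.42 + 468.17 = 6708.55
Ad valorem component: 6708.55 × 22.2% = 1489.30
Specific component: 48 × 4.19 = 201.12
Import duty = 1489.30 + 201.12 = 1690.42
Buyer bears: origin terminal 700.40 + freight 3340.42 + insurance 468.17 + destination terminal 634.62 + brokerage 474.48 + delivery 2089.94 + duty 1690.42 = 9398.45
Landed cost = invoice 2199.56 + 9398.45 = 11598.01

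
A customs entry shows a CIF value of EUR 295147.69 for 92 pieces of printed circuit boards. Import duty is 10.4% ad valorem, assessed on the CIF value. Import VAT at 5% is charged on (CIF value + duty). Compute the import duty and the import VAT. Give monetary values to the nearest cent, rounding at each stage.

Import duty = 295147.69 × 10.4% = 30695.36
VAT base = CIF + duty = 295147.69 + 30695.36 = 325843.05
Import VAT = 325843.05 × 5% = 16292.15

Import duty: EUR 30695.36; import VAT: EUR 16292.15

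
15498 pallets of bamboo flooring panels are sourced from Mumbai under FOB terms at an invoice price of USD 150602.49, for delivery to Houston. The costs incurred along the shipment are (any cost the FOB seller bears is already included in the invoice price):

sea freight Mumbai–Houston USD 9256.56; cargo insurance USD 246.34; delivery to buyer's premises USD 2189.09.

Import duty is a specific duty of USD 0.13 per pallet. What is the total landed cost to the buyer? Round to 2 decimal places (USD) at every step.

Total landed cost: USD 164309.22

FOB: the seller bears costs until goods are on board at the origin port; the buyer bears freight, insurance and all costs thereafter.
CIF value = FOB price + freight + insurance = 150602.49 + 9256.56 + 246.34 = 160105.39
Import duty = 15498 × 0.13 = 2014.74
Buyer bears: freight 9256.56 + insurance 246.34 + delivery 2189.09 + duty 2014.74 = 13706.73
Landed cost = invoice 150602.49 + 13706.73 = 164309.22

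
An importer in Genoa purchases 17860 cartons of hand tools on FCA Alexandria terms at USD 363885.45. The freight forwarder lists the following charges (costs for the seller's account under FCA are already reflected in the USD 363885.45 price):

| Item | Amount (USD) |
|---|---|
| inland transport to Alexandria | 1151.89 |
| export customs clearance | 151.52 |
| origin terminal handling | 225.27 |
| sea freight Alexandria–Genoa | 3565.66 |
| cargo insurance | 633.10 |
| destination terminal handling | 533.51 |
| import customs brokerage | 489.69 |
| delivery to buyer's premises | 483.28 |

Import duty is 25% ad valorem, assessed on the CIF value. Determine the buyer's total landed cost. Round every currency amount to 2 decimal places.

FCA: the seller delivers export-cleared goods to the carrier; the buyer bears costs from that point.
Already in the invoice (seller's account under FCA): inland to port, export clearance — exclude.
CIF value = FCA price + origin terminal + freight + insurance = 363885.45 + 225.27 + 3565.66 + 633.10 = 368309.48
Import duty = 368309.48 × 25% = 92077.37
Buyer bears: origin terminal 225.27 + freight 3565.66 + insurance 633.10 + destination terminal 533.51 + brokerage 489.69 + delivery 483.28 + duty 92077.37 = 98007.88
Landed cost = invoice 363885.45 + 98007.88 = 461893.33

Total landed cost: USD 461893.33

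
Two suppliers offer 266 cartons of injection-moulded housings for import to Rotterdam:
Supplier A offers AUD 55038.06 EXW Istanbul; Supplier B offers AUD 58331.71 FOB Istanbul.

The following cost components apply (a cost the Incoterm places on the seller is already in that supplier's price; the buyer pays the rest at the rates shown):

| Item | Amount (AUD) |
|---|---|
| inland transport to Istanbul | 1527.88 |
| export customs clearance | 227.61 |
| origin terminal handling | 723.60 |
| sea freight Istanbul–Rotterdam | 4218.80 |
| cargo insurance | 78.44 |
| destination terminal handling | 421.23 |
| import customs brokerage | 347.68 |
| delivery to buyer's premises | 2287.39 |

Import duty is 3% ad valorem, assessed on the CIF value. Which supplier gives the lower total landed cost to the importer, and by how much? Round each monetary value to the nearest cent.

Supplier A (EXW):
CIF value = EXW price + inland to port + export clearance + origin terminal + freight + insurance = 55038.06 + 1527.88 + 227.61 + 723.60 + 4218.80 + 78.44 = 61814.39
Import duty = 61814.39 × 3% = 1854.43
Buyer bears (A): 1527.88 + 227.61 + 723.60 + 4218.80 + 78.44 + 421.23 + 347.68 + 2287.39 = 9832.63
Landed cost (A) = invoice 55038.06 + 9832.63 + duty 1854.43 = 66725.12
Supplier B (FOB):
CIF value = FOB price + freight + insurance = 58331.71 + 4218.80 + 78.44 = 62628.95
Import duty = 62628.95 × 3% = 1878.87
Buyer bears (B): 4218.80 + 78.44 + 421.23 + 347.68 + 2287.39 = 7353.54
Landed cost (B) = invoice 58331.71 + 7353.54 + duty 1878.87 = 67564.12
Difference = |66725.12 − 67564.12| = 839.00

Supplier A is cheaper by AUD 839.00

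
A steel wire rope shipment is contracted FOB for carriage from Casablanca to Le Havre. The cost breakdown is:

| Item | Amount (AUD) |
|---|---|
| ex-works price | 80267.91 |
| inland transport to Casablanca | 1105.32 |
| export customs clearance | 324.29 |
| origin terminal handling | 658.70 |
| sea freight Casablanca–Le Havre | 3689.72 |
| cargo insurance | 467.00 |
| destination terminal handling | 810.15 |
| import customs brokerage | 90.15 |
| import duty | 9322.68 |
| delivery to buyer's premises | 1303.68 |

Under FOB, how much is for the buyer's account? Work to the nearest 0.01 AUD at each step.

Buyer's account: AUD 15683.38

FOB: the seller bears costs until goods are on board at the origin port; the buyer bears freight, insurance and all costs thereafter.
Seller's account: goods 80267.91 + inland to port 1105.32 + export clearance 324.29 + origin terminal 658.70 = 82356.22
Buyer's account: freight 3689.72 + insurance 467.00 + destination terminal 810.15 + brokerage 90.15 + duty 9322.68 + delivery 1303.68 = 15683.38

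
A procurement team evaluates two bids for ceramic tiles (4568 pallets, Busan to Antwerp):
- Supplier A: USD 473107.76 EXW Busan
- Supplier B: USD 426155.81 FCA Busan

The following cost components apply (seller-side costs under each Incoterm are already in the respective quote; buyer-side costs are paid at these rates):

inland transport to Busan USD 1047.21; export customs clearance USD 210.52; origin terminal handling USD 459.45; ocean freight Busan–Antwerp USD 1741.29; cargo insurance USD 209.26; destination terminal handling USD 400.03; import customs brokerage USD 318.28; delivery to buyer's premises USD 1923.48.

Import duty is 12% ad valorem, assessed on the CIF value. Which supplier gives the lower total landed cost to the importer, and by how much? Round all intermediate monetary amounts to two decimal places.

Supplier B is cheaper by USD 53994.84

Supplier A (EXW):
CIF value = EXW price + inland to port + export clearance + origin terminal + freight + insurance = 473107.76 + 1047.21 + 210.52 + 459.45 + 1741.29 + 209.26 = 476775.49
Import duty = 476775.49 × 12% = 57213.06
Buyer bears (A): 1047.21 + 210.52 + 459.45 + 1741.29 + 209.26 + 400.03 + 318.28 + 1923.48 = 6309.52
Landed cost (A) = invoice 473107.76 + 6309.52 + duty 57213.06 = 536630.34
Supplier B (FCA):
CIF value = FCA price + origin terminal + freight + insurance = 426155.81 + 459.45 + 1741.29 + 209.26 = 428565.81
Import duty = 428565.81 × 12% = 51427.90
Buyer bears (B): 459.45 + 1741.29 + 209.26 + 400.03 + 318.28 + 1923.48 = 5051.79
Landed cost (B) = invoice 426155.81 + 5051.79 + duty 51427.90 = 482635.50
Difference = |536630.34 − 482635.50| = 53994.84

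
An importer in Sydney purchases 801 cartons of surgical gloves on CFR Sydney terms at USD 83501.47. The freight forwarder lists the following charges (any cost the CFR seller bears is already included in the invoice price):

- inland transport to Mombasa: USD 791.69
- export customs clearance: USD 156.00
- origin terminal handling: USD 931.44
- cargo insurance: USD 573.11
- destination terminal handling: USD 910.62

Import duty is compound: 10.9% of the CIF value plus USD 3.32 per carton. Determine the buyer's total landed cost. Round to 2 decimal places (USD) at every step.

Total landed cost: USD 96808.65

CFR: the seller pays costs through ocean freight to the destination port, but not insurance.
Already in the invoice (seller's account under CFR): inland to port, export clearance, origin terminal — exclude.
CIF value = CFR price + insurance = 83501.47 + 573.11 = 84074.58
Ad valorem component: 84074.58 × 10.9% = 9164.13
Specific component: 801 × 3.32 = 2659.32
Import duty = 9164.13 + 2659.32 = 11823.45
Buyer bears: insurance 573.11 + destination terminal 910.62 + duty 11823.45 = 13307.18
Landed cost = invoice 83501.47 + 13307.18 = 96808.65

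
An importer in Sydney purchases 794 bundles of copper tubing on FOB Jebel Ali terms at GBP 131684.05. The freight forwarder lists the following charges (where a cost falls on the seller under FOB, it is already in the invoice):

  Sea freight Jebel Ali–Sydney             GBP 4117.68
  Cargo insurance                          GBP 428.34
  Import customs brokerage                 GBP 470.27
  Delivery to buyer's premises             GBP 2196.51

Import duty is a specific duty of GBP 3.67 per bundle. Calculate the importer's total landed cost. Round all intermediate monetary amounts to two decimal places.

Total landed cost: GBP 141810.83

FOB: the seller bears costs until goods are on board at the origin port; the buyer bears freight, insurance and all costs thereafter.
CIF value = FOB price + freight + insurance = 131684.05 + 4117.68 + 428.34 = 136230.07
Import duty = 794 × 3.67 = 2913.98
Buyer bears: freight 4117.68 + insurance 428.34 + brokerage 470.27 + delivery 2196.51 + duty 2913.98 = 10126.78
Landed cost = invoice 131684.05 + 10126.78 = 141810.83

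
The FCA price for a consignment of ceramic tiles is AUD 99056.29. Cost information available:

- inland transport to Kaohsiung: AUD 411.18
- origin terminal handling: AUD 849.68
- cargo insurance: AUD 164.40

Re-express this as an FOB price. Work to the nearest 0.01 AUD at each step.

Not relevant to the conversion: inland to port — on the seller under both FCA and FOB; already in the FCA price and stays in the FOB price. insurance — on the buyer under both terms; not part of either seller's price.
From FCA to FOB, the seller additionally bears: origin terminal.
FOB price = 99056.29 + 849.68 = 99905.97

FOB price: AUD 99905.97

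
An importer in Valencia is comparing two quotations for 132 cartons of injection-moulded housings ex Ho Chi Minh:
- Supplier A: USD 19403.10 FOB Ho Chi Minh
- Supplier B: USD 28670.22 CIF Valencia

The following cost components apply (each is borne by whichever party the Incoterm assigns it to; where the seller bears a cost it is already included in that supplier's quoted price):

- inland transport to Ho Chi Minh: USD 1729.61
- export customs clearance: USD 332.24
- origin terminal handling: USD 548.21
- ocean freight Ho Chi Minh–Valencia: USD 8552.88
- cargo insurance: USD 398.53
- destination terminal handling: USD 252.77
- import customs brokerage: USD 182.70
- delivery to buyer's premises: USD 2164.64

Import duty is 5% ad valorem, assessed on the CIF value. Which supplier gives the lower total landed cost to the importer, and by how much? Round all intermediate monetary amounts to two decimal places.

Supplier A (FOB):
CIF value = FOB price + freight + insurance = 19403.10 + 8552.88 + 398.53 = 28354.51
Import duty = 28354.51 × 5% = 1417.73
Buyer bears (A): 8552.88 + 398.53 + 252.77 + 182.70 + 2164.64 = 11551.52
Landed cost (A) = invoice 19403.10 + 11551.52 + duty 1417.73 = 32372.35
Supplier B (CIF):
The CIF price already equals the CIF value: 28670.22
Import duty = 28670.22 × 5% = 1433.51
Buyer bears (B): 252.77 + 182.70 + 2164.64 = 2600.11
Landed cost (B) = invoice 28670.22 + 2600.11 + duty 1433.51 = 32703.84
Difference = |32372.35 − 32703.84| = 331.49

Supplier A is cheaper by USD 331.49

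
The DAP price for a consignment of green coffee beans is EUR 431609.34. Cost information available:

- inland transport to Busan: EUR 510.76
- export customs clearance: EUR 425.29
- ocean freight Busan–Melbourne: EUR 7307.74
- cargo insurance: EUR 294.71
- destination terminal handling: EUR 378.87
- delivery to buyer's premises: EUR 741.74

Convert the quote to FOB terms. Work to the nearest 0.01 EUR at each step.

FOB price: EUR 422886.28

Not relevant to the conversion: export clearance, inland to port — on the seller under both DAP and FOB; already in the DAP price and stays in the FOB price.
From DAP to FOB, the seller no longer bears: freight, insurance, destination terminal, delivery.
FOB price = 431609.34 − 7307.74 − 294.71 − 378.87 − 741.74 = 422886.28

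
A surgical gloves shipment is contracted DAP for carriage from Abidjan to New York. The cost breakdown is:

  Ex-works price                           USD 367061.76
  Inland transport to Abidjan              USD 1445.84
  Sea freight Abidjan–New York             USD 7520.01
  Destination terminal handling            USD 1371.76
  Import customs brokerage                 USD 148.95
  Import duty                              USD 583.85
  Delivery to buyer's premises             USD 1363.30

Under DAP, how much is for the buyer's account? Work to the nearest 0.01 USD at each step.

DAP: the seller bears all costs to the named destination except import duty and clearance.
Seller's account: goods 367061.76 + inland to port 1445.84 + freight 7520.01 + destination terminal 1371.76 + delivery 1363.30 = 378762.67
Buyer's account: brokerage 148.95 + duty 583.85 = 732.80

Buyer's account: USD 732.80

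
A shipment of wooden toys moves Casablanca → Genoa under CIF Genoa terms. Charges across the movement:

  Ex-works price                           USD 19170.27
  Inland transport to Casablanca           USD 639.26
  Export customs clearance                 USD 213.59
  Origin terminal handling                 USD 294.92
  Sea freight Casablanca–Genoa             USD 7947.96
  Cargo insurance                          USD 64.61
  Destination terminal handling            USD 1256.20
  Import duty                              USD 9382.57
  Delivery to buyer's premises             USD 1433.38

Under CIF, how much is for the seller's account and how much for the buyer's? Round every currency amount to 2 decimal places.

CIF: the seller pays costs through ocean freight and marine insurance to the destination port.
Seller's account: goods 19170.27 + inland to port 639.26 + export clearance 213.59 + origin terminal 294.92 + freight 7947.96 + insurance 64.61 = 28330.61
Buyer's account: destination terminal 1256.20 + duty 9382.57 + delivery 1433.38 = 12072.15

Seller: USD 28330.61; buyer: USD 12072.15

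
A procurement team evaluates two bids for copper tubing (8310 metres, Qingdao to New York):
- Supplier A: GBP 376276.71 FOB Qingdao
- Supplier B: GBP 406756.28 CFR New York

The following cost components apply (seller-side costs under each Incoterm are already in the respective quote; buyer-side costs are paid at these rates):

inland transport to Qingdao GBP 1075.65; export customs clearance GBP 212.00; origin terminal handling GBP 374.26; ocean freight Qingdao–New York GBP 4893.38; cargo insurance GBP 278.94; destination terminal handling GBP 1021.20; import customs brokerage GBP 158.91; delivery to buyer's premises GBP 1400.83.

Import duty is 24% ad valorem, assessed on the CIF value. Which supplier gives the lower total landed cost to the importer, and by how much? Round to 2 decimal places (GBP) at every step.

Supplier A is cheaper by GBP 31726.87

Supplier A (FOB):
CIF value = FOB price + freight + insurance = 376276.71 + 4893.38 + 278.94 = 381449.03
Import duty = 381449.03 × 24% = 91547.77
Buyer bears (A): 4893.38 + 278.94 + 1021.20 + 158.91 + 1400.83 = 7753.26
Landed cost (A) = invoice 376276.71 + 7753.26 + duty 91547.77 = 475577.74
Supplier B (CFR):
CIF value = CFR price + insurance = 406756.28 + 278.94 = 407035.22
Import duty = 407035.22 × 24% = 97688.45
Buyer bears (B): 278.94 + 1021.20 + 158.91 + 1400.83 = 2859.88
Landed cost (B) = invoice 406756.28 + 2859.88 + duty 97688.45 = 507304.61
Difference = |475577.74 − 507304.61| = 31726.87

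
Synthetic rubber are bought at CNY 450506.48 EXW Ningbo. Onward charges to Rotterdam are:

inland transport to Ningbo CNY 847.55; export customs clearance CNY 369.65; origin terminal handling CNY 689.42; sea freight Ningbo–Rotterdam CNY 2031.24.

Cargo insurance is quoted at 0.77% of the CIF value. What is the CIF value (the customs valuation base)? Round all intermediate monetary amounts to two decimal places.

CIF value: CNY 457970.71

Let C be the CIF value. C = EXW price + pre-shipment costs + freight + 0.77% × C
C − 0.77% × C = 450506.48 + 847.55 + 369.65 + 689.42 + 2031.24
0.9923 × C = 454444.34
C = 454444.34 / 0.9923 = 457970.71
Insurance premium = 0.77% × 457970.71 = 3526.37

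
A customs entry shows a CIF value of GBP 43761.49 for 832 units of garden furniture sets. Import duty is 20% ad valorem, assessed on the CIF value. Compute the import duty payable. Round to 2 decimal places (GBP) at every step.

Import duty = 43761.49 × 20% = 8752.30

Import duty: GBP 8752.30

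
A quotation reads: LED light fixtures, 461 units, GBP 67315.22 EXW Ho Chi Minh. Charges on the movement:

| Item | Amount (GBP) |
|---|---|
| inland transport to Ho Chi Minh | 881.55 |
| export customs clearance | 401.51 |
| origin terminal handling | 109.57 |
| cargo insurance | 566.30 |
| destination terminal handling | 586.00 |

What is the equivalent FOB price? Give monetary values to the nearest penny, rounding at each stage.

FOB price: GBP 68707.85

Not relevant to the conversion: destination terminal, insurance — on the buyer under both terms; not part of either seller's price.
From EXW to FOB, the seller additionally bears: inland to port, export clearance, origin terminal.
FOB price = 67315.22 + 881.55 + 401.51 + 109.57 = 68707.85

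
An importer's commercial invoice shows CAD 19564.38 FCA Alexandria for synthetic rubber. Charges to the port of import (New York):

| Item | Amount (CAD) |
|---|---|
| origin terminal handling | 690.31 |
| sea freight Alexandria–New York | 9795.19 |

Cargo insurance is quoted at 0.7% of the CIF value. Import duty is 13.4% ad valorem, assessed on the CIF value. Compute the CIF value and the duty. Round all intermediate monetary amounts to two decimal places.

Let C be the CIF value. C = FCA price + pre-shipment costs + freight + 0.7% × C
C − 0.7% × C = 19564.38 + 690.31 + 9795.19
0.993 × C = 30049.88
C = 30049.88 / 0.993 = 30261.71
Insurance premium = 0.7% × 30261.71 = 211.83
Import duty = 30261.71 × 13.4% = 4055.07

CIF value: CAD 30261.71; import duty: CAD 4055.07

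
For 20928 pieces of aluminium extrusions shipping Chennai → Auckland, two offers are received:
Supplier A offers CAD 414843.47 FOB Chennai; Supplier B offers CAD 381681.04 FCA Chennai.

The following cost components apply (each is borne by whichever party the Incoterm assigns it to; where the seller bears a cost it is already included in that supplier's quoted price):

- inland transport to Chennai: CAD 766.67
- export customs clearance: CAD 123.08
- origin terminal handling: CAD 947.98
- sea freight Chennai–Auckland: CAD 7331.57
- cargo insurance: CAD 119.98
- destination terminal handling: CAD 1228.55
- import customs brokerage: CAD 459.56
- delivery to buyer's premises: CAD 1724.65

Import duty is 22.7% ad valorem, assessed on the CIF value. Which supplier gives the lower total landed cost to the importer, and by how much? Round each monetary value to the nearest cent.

Supplier A (FOB):
CIF value = FOB price + freight + insurance = 414843.47 + 7331.57 + 119.98 = 422295.02
Import duty = 422295.02 × 22.7% = 95860.97
Buyer bears (A): 7331.57 + 119.98 + 1228.55 + 459.56 + 1724.65 = 10864.31
Landed cost (A) = invoice 414843.47 + 10864.31 + duty 95860.97 = 521568.75
Supplier B (FCA):
CIF value = FCA price + origin terminal + freight + insurance = 381681.04 + 947.98 + 7331.57 + 119.98 = 390080.57
Import duty = 390080.57 × 22.7% = 88548.29
Buyer bears (B): 947.98 + 7331.57 + 119.98 + 1228.55 + 459.56 + 1724.65 = 11812.29
Landed cost (B) = invoice 381681.04 + 11812.29 + duty 88548.29 = 482041.62
Difference = |521568.75 − 482041.62| = 39527.13

Supplier B is cheaper by CAD 39527.13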